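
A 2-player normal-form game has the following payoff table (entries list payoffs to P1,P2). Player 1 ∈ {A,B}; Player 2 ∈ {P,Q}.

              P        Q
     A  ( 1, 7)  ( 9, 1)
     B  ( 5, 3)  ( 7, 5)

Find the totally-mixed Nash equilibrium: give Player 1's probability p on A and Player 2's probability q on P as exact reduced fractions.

P1 indiff ⇒ q·1+(1-q)·9 = q·5+(1-q)·7 ⇒ q(-4) = (1-q)(-2) ⇒ q = 1/3
P2 indiff ⇒ p·7+(1-p)·3 = p·1+(1-p)·5 ⇒ p(6) = (1-p)(2) ⇒ p = 1/4

(p,q) = (1/4, 1/3)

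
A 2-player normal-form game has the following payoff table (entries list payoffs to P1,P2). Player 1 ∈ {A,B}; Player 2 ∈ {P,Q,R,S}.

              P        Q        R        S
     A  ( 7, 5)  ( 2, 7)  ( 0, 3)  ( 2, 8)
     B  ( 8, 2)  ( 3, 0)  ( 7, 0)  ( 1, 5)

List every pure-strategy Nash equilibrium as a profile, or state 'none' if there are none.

(A,P): not NE [P1→B gives 8>7; P2→S gives 8>5]
(A,Q): not NE [P1→B gives 3>2; P2→S gives 8>7]
(A,R): not NE [P1→B gives 7>0; P2→S gives 8>3]
(A,S): NE
(B,P): not NE [P2→S gives 5>2]
(B,Q): not NE [P2→S gives 5>0]
(B,R): not NE [P2→S gives 5>0]
(B,S): not NE [P1→A gives 2>1]

NE set: (A,S)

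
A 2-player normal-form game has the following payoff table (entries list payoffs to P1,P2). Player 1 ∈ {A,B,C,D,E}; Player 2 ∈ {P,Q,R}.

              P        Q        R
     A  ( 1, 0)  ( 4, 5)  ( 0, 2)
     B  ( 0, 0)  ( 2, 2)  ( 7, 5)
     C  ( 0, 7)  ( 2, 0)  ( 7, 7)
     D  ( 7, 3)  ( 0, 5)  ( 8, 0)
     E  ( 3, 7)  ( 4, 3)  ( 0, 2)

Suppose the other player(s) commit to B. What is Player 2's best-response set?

u_2(P vs B) = 0
u_2(Q vs B) = 2
u_2(R vs B) = 5
max payoff 5 at {R}

argmax u_2 = {R}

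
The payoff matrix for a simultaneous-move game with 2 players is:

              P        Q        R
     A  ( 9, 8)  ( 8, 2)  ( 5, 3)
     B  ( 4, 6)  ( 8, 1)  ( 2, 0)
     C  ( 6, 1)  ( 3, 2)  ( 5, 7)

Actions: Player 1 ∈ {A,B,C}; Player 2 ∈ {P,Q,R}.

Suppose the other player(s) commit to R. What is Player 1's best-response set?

u_1(A vs R) = 5
u_1(B vs R) = 2
u_1(C vs R) = 5
max payoff 5 at {A,C}

BR_1 = {A,C}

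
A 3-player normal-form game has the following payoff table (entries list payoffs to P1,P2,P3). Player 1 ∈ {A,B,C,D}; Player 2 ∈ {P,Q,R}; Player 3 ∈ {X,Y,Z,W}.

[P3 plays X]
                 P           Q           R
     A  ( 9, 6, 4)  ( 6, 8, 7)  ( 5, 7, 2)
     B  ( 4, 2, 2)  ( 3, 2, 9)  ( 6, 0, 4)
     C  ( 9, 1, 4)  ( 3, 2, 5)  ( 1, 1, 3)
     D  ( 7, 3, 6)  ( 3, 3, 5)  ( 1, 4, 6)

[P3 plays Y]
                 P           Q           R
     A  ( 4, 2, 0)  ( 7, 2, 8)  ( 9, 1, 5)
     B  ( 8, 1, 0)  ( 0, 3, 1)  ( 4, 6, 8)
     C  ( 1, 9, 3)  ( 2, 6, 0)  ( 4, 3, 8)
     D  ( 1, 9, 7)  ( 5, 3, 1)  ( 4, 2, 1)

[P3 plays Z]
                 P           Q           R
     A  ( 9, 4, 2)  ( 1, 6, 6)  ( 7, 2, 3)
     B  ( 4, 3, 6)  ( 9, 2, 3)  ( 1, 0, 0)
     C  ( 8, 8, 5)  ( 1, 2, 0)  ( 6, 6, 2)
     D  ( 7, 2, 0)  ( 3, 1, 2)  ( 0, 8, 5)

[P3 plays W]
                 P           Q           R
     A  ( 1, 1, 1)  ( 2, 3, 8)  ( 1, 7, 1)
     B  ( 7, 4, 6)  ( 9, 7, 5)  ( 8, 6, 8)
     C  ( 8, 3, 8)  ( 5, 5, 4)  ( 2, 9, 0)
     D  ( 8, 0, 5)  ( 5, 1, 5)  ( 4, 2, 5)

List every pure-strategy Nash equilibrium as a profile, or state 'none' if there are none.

PSNE = {(A,Q,Y)}

(A,P,X): not NE [P2→Q gives 8>6]
(A,P,Y): not NE [P1→B gives 8>4; P3→X gives 4>0]
(A,P,Z): not NE [P2→Q gives 6>4; P3→X gives 4>2]
(A,P,W): not NE [P1→D gives 8>1; P2→R gives 7>1; P3→X gives 4>1]
(A,Q,X): not NE [P3→W gives 8>7]
(A,Q,Y): NE
(A,Q,Z): not NE [P1→B gives 9>1; P3→W gives 8>6]
(A,Q,W): not NE [P1→B gives 9>2; P2→R gives 7>3]
(A,R,X): not NE [P1→B gives 6>5; P2→Q gives 8>7; P3→Y gives 5>2]
(A,R,Y): not NE [P2→Q gives 2>1]
(A,R,Z): not NE [P2→Q gives 6>2; P3→Y gives 5>3]
(A,R,W): not NE [P1→B gives 8>1; P3→Y gives 5>1]
(B,P,X): not NE [P1→C gives 9>4; P3→W gives 6>2]
(B,P,Y): not NE [P2→R gives 6>1; P3→W gives 6>0]
(B,P,Z): not NE [P1→A gives 9>4]
(B,P,W): not NE [P1→D gives 8>7; P2→Q gives 7>4]
(B,Q,X): not NE [P1→A gives 6>3]
(B,Q,Y): not NE [P1→A gives 7>0; P2→R gives 6>3; P3→X gives 9>1]
(B,Q,Z): not NE [P2→P gives 3>2; P3→X gives 9>3]
(B,Q,W): not NE [P3→X gives 9>5]
(B,R,X): not NE [P2→Q gives 2>0; P3→W gives 8>4]
(B,R,Y): not NE [P1→A gives 9>4]
(B,R,Z): not NE [P1→A gives 7>1; P2→P gives 3>0; P3→W gives 8>0]
(B,R,W): not NE [P2→Q gives 7>6]
(C,P,X): not NE [P2→Q gives 2>1; P3→W gives 8>4]
(C,P,Y): not NE [P1→B gives 8>1; P3→W gives 8>3]
(C,P,Z): not NE [P1→A gives 9>8; P3→W gives 8>5]
(C,P,W): not NE [P2→R gives 9>3]
(C,Q,X): not NE [P1→A gives 6>3]
(C,Q,Y): not NE [P1→A gives 7>2; P2→P gives 9>6; P3→X gives 5>0]
(C,Q,Z): not NE [P1→B gives 9>1; P2→P gives 8>2; P3→X gives 5>0]
(C,Q,W): not NE [P1→B gives 9>5; P2→R gives 9>5; P3→X gives 5>4]
(C,R,X): not NE [P1→B gives 6>1; P2→Q gives 2>1; P3→Y gives 8>3]
(C,R,Y): not NE [P1→A gives 9>4; P2→P gives 9>3]
(C,R,Z): not NE [P1→A gives 7>6; P2→P gives 8>6; P3→Y gives 8>2]
(C,R,W): not NE [P1→B gives 8>2; P3→Y gives 8>0]
(D,P,X): not NE [P1→C gives 9>7; P2→R gives 4>3; P3→Y gives 7>6]
(D,P,Y): not NE [P1→B gives 8>1]
(D,P,Z): not NE [P1→A gives 9>7; P2→R gives 8>2; P3→Y gives 7>0]
(D,P,W): not NE [P2→R gives 2>0; P3→Y gives 7>5]
(D,Q,X): not NE [P1→A gives 6>3; P2→R gives 4>3]
(D,Q,Y): not NE [P1→A gives 7>5; P2→P gives 9>3; P3→W gives 5>1]
(D,Q,Z): not NE [P1→B gives 9>3; P2→R gives 8>1; P3→W gives 5>2]
(D,Q,W): not NE [P1→B gives 9>5; P2→R gives 2>1]
(D,R,X): not NE [P1→B gives 6>1]
(D,R,Y): not NE [P1→A gives 9>4; P2→P gives 9>2; P3→X gives 6>1]
(D,R,Z): not NE [P1→A gives 7>0; P3→X gives 6>5]
(D,R,W): not NE [P1→B gives 8>4; P3→X gives 6>5]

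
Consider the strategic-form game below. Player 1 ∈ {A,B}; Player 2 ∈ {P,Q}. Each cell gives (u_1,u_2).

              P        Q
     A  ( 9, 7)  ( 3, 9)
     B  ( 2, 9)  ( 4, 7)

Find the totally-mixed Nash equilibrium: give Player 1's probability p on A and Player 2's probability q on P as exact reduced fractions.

p=1/2, q=1/8

P1 indiff ⇒ q·9+(1-q)·3 = q·2+(1-q)·4 ⇒ q(7) = (1-q)(1) ⇒ q = 1/8
P2 indiff ⇒ p·7+(1-p)·9 = p·9+(1-p)·7 ⇒ p(-2) = (1-p)(-2) ⇒ p = 1/2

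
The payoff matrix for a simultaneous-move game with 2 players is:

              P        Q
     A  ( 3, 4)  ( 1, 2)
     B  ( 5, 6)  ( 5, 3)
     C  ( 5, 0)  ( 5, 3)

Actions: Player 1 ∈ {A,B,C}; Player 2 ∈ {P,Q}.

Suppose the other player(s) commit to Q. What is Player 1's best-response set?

BR_1 = {B,C}

u_1(A vs Q) = 1
u_1(B vs Q) = 5
u_1(C vs Q) = 5
max payoff 5 at {B,C}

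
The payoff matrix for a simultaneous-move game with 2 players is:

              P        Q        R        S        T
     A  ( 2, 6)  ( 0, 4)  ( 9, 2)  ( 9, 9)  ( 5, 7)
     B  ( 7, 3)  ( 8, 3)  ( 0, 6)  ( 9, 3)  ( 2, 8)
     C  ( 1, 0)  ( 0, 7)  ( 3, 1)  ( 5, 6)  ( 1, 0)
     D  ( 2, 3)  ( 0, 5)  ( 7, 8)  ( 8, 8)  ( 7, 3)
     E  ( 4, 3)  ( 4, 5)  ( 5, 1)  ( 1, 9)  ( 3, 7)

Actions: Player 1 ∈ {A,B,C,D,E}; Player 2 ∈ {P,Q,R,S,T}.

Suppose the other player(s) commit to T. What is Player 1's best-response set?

BR_1 = {D}

u_1(A vs T) = 5
u_1(B vs T) = 2
u_1(C vs T) = 1
u_1(D vs T) = 7
u_1(E vs T) = 3
max payoff 7 at {D}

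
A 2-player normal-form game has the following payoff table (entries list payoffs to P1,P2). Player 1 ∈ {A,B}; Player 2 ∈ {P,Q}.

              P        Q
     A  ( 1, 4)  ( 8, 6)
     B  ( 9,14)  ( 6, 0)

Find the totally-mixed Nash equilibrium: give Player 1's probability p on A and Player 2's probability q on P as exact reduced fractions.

P1 indiff ⇒ q·1+(1-q)·8 = q·9+(1-q)·6 ⇒ q(-8) = (1-q)(-2) ⇒ q = 1/5
P2 indiff ⇒ p·4+(1-p)·14 = p·6+(1-p)·0 ⇒ p(-2) = (1-p)(-14) ⇒ p = 7/8

p=7/8, q=1/5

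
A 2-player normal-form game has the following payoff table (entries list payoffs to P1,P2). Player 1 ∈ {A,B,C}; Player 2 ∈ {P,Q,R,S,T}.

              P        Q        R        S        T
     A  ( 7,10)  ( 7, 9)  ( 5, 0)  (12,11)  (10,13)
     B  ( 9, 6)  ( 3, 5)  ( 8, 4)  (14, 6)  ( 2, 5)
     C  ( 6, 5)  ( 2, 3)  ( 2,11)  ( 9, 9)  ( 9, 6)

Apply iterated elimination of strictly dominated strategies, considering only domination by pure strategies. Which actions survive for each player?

Survivors P1:{A,B} P2:{P,S,T}

P1 drop C (A beats it: P:7>6 Q:7>2 R:5>2 S:12>9 T:10>9)
P2 drop Q (P beats it: A:10>9 B:6>5)
P2 drop R (P beats it: A:10>0 B:6>4)
P1→{A,B} P2→{P,S,T}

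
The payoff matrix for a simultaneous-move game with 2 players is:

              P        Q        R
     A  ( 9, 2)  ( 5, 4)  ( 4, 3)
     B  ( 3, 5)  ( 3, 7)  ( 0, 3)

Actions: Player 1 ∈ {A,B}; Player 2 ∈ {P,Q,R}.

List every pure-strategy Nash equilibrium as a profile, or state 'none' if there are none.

Nash profiles: (A,Q)

(A,P): not NE [P2→Q gives 4>2]
(A,Q): NE
(A,R): not NE [P2→Q gives 4>3]
(B,P): not NE [P1→A gives 9>3; P2→Q gives 7>5]
(B,Q): not NE [P1→A gives 5>3]
(B,R): not NE [P1→A gives 4>0; P2→Q gives 7>3]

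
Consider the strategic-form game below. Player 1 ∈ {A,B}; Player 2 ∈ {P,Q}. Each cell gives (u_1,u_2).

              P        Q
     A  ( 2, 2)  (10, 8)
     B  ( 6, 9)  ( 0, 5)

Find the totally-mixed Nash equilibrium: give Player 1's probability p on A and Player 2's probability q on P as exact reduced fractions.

p=2/5, q=5/7

P1 indiff ⇒ q·2+(1-q)·10 = q·6+(1-q)·0 ⇒ q(-4) = (1-q)(-10) ⇒ q = 5/7
P2 indiff ⇒ p·2+(1-p)·9 = p·8+(1-p)·5 ⇒ p(-6) = (1-p)(-4) ⇒ p = 2/5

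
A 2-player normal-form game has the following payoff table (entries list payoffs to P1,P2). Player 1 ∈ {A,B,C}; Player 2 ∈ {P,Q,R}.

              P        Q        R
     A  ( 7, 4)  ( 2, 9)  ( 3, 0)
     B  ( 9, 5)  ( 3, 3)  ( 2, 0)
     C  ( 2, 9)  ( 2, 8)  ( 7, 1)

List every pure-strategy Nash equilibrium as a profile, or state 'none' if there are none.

(A,P): not NE [P1→B gives 9>7; P2→Q gives 9>4]
(A,Q): not NE [P1→B gives 3>2]
(A,R): not NE [P1→C gives 7>3; P2→Q gives 9>0]
(B,P): NE
(B,Q): not NE [P2→P gives 5>3]
(B,R): not NE [P1→C gives 7>2; P2→P gives 5>0]
(C,P): not NE [P1→B gives 9>2]
(C,Q): not NE [P1→B gives 3>2; P2→P gives 9>8]
(C,R): not NE [P2→P gives 9>1]

PSNE = {(B,P)}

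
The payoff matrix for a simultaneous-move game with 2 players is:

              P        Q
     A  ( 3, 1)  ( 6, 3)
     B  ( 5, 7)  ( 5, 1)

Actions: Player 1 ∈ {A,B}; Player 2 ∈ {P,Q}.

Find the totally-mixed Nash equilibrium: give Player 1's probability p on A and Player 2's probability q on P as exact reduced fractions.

(p,q) = (3/4, 1/3)

P1 indiff ⇒ q·3+(1-q)·6 = q·5+(1-q)·5 ⇒ q(-2) = (1-q)(-1) ⇒ q = 1/3
P2 indiff ⇒ p·1+(1-p)·7 = p·3+(1-p)·1 ⇒ p(-2) = (1-p)(-6) ⇒ p = 3/4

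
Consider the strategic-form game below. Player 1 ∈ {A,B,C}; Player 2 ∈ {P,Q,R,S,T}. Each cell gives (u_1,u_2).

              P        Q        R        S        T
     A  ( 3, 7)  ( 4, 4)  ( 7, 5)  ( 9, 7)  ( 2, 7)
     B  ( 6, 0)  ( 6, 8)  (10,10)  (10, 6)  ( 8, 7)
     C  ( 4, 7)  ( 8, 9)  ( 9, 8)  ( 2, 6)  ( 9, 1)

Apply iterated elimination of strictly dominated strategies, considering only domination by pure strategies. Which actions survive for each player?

P1 drop A (B beats it: P:6>3 Q:6>4 R:10>7 S:10>9 T:8>2)
P2 drop P (Q beats it: B:8>0 C:9>7)
P2 drop S (Q beats it: B:8>6 C:9>6)
P2 drop T (Q beats it: B:8>7 C:9>1)
P1→{B,C} P2→{Q,R}

IESDS → P1:{B,C} P2:{Q,R}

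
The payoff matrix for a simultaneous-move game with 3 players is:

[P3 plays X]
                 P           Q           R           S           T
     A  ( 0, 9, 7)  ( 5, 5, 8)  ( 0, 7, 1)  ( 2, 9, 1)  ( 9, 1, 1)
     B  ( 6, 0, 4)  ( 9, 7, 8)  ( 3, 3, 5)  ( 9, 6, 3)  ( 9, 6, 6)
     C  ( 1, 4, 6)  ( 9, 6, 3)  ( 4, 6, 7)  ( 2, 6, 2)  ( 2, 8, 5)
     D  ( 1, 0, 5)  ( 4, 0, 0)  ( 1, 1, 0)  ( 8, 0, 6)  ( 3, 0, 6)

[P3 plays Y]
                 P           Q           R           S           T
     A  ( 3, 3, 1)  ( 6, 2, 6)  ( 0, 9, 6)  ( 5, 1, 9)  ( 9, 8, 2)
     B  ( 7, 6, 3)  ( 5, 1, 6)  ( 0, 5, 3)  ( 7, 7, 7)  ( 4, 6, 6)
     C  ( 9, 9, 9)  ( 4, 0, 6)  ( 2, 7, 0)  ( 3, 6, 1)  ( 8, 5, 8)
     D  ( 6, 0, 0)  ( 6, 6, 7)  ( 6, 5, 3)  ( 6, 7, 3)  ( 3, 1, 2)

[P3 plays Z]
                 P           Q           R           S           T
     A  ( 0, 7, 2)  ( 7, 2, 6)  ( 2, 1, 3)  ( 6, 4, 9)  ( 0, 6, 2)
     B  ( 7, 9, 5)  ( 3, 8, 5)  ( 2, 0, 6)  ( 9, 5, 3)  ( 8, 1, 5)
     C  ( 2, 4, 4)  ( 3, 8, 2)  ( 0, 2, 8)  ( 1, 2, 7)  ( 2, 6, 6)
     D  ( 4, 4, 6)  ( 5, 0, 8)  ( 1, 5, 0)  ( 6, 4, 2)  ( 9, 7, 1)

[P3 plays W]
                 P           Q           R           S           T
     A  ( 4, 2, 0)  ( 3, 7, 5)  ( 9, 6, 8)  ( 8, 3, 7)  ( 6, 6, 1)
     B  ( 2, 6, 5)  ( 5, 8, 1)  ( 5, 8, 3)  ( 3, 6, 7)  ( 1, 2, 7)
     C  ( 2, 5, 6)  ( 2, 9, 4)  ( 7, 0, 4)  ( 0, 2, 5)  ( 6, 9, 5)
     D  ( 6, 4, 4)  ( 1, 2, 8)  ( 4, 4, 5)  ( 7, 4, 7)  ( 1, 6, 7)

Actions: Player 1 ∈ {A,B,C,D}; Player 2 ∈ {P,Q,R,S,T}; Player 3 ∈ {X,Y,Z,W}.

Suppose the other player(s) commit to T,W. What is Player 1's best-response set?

u_1(A vs T,W) = 6
u_1(B vs T,W) = 1
u_1(C vs T,W) = 6
u_1(D vs T,W) = 1
max payoff 6 at {A,C}

P1 best: {A,C}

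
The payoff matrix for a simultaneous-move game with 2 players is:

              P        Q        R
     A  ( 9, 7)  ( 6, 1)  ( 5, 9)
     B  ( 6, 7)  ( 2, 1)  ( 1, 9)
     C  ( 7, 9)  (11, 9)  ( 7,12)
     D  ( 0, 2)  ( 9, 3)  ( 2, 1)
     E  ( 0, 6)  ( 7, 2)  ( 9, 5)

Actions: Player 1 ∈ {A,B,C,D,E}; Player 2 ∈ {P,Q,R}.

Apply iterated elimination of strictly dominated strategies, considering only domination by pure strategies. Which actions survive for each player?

IESDS → P1:{A,C,E} P2:{P,R}

P1 drop B (A beats it: P:9>6 Q:6>2 R:5>1)
P1 drop D (C beats it: P:7>0 Q:11>9 R:7>2)
P2 drop Q (R beats it: A:9>1 C:12>9 E:5>2)
P1→{A,C,E} P2→{P,R}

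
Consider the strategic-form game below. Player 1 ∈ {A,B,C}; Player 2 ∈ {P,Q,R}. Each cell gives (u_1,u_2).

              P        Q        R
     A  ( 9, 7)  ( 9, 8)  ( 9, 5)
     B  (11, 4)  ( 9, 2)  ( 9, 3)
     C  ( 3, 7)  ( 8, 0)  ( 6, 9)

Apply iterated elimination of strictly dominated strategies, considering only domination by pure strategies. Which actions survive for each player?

IESDS → P1:{A,B} P2:{P,Q}

P1 drop C (A beats it: P:9>3 Q:9>8 R:9>6)
P2 drop R (P beats it: A:7>5 B:4>3)
P1→{A,B} P2→{P,Q}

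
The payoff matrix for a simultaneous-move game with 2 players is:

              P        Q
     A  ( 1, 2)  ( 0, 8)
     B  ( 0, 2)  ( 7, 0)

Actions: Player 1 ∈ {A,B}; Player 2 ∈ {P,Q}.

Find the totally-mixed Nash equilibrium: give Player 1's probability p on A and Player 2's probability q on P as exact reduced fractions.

P1 indiff ⇒ q·1+(1-q)·0 = q·0+(1-q)·7 ⇒ q(1) = (1-q)(7) ⇒ q = 7/8
P2 indiff ⇒ p·2+(1-p)·2 = p·8+(1-p)·0 ⇒ p(-6) = (1-p)(-2) ⇒ p = 1/4

P1 mixes 1/4 on A; P2 mixes 7/8 on P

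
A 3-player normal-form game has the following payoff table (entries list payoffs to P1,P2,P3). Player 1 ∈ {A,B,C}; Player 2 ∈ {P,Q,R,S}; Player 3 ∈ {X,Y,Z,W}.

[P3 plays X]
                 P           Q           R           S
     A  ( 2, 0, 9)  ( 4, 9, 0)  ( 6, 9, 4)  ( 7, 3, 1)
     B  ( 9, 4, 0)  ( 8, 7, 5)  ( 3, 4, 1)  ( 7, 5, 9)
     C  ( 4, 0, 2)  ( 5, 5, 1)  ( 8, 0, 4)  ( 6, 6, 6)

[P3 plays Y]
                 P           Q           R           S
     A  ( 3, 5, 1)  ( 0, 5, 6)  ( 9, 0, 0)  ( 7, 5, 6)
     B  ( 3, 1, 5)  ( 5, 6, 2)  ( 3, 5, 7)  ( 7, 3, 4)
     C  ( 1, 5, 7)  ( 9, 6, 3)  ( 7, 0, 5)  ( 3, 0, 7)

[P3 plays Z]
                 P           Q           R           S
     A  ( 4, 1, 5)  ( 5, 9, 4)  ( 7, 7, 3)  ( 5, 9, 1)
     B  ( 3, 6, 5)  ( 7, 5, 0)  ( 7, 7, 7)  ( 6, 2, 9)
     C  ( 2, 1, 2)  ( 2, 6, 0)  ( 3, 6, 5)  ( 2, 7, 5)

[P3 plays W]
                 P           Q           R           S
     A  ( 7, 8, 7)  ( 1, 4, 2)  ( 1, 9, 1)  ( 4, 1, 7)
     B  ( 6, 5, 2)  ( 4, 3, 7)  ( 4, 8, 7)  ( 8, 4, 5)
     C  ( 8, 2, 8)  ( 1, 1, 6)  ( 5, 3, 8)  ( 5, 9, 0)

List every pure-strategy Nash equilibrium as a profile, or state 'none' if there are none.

(A,P,X): not NE [P1→B gives 9>2; P2→R gives 9>0]
(A,P,Y): not NE [P3→X gives 9>1]
(A,P,Z): not NE [P2→S gives 9>1; P3→X gives 9>5]
(A,P,W): not NE [P1→C gives 8>7; P2→R gives 9>8; P3→X gives 9>7]
(A,Q,X): not NE [P1→B gives 8>4; P3→Y gives 6>0]
(A,Q,Y): not NE [P1→C gives 9>0]
(A,Q,Z): not NE [P1→B gives 7>5; P3→Y gives 6>4]
(A,Q,W): not NE [P1→B gives 4>1; P2→R gives 9>4; P3→Y gives 6>2]
(A,R,X): not NE [P1→C gives 8>6]
(A,R,Y): not NE [P2→S gives 5>0; P3→X gives 4>0]
(A,R,Z): not NE [P2→S gives 9>7; P3→X gives 4>3]
(A,R,W): not NE [P1→C gives 5>1; P3→X gives 4>1]
(A,S,X): not NE [P2→R gives 9>3; P3→W gives 7>1]
(A,S,Y): not NE [P3→W gives 7>6]
(A,S,Z): not NE [P1→B gives 6>5; P3→W gives 7>1]
(A,S,W): not NE [P1→B gives 8>4; P2→R gives 9>1]
(B,P,X): not NE [P2→Q gives 7>4; P3→Z gives 5>0]
(B,P,Y): not NE [P2→Q gives 6>1]
(B,P,Z): not NE [P1→A gives 4>3; P2→R gives 7>6]
(B,P,W): not NE [P1→C gives 8>6; P2→R gives 8>5; P3→Z gives 5>2]
(B,Q,X): not NE [P3→W gives 7>5]
(B,Q,Y): not NE [P1→C gives 9>5; P3→W gives 7>2]
(B,Q,Z): not NE [P2→R gives 7>5; P3→W gives 7>0]
(B,Q,W): not NE [P2→R gives 8>3]
(B,R,X): not NE [P1→C gives 8>3; P2→Q gives 7>4; P3→W gives 7>1]
(B,R,Y): not NE [P1→A gives 9>3; P2→Q gives 6>5]
(B,R,Z): NE
(B,R,W): not NE [P1→C gives 5>4]
(B,S,X): not NE [P2→Q gives 7>5]
(B,S,Y): not NE [P2→Q gives 6>3; P3→Z gives 9>4]
(B,S,Z): not NE [P2→R gives 7>2]
(B,S,W): not NE [P2→R gives 8>4; P3→Z gives 9>5]
(C,P,X): not NE [P1→B gives 9>4; P2→S gives 6>0; P3→W gives 8>2]
(C,P,Y): not NE [P1→B gives 3>1; P2→Q gives 6>5; P3→W gives 8>7]
(C,P,Z): not NE [P1→A gives 4>2; P2→S gives 7>1; P3→W gives 8>2]
(C,P,W): not NE [P2→S gives 9>2]
(C,Q,X): not NE [P1→B gives 8>5; P2→S gives 6>5; P3→W gives 6>1]
(C,Q,Y): not NE [P3→W gives 6>3]
(C,Q,Z): not NE [P1→B gives 7>2; P2→S gives 7>6; P3→W gives 6>0]
(C,Q,W): not NE [P1→B gives 4>1; P2→S gives 9>1]
(C,R,X): not NE [P2→S gives 6>0; P3→W gives 8>4]
(C,R,Y): not NE [P1→A gives 9>7; P2→Q gives 6>0; P3→W gives 8>5]
(C,R,Z): not NE [P1→B gives 7>3; P2→S gives 7>6; P3→W gives 8>5]
(C,R,W): not NE [P2→S gives 9>3]
(C,S,X): not NE [P1→B gives 7>6; P3→Y gives 7>6]
(C,S,Y): not NE [P1→B gives 7>3; P2→Q gives 6>0]
(C,S,Z): not NE [P1→B gives 6>2; P3→Y gives 7>5]
(C,S,W): not NE [P1→B gives 8>5; P3→Y gives 7>0]

NE set: (B,R,Z)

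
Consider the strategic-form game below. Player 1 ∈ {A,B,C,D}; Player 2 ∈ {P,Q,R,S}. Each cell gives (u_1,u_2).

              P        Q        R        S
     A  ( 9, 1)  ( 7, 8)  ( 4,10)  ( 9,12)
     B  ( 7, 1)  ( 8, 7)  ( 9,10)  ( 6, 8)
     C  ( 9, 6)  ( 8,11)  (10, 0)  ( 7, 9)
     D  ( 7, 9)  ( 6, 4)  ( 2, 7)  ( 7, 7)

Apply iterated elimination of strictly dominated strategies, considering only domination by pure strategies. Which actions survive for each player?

Survivors P1:{A,B,C} P2:{Q,R,S}

P1 drop D (A beats it: P:9>7 Q:7>6 R:4>2 S:9>7)
P2 drop P (Q beats it: A:8>1 B:7>1 C:11>6)
P1→{A,B,C} P2→{Q,R,S}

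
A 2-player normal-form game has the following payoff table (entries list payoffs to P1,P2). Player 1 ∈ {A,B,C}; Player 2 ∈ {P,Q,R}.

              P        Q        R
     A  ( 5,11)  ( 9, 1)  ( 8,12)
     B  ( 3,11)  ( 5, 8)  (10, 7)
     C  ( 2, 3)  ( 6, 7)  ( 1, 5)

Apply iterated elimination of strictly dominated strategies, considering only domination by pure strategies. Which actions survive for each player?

Survivors P1:{A,B} P2:{P,R}

P1 drop C (A beats it: P:5>2 Q:9>6 R:8>1)
P2 drop Q (P beats it: A:11>1 B:11>8)
P1→{A,B} P2→{P,R}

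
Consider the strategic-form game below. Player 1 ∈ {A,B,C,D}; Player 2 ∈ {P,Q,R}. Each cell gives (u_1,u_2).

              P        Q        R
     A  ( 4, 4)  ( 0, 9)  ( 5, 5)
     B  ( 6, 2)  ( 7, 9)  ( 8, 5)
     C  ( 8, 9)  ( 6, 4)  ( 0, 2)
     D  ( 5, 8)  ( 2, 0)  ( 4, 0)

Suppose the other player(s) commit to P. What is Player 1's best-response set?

u_1(A vs P) = 4
u_1(B vs P) = 6
u_1(C vs P) = 8
u_1(D vs P) = 5
max payoff 8 at {C}

P1 best: {C}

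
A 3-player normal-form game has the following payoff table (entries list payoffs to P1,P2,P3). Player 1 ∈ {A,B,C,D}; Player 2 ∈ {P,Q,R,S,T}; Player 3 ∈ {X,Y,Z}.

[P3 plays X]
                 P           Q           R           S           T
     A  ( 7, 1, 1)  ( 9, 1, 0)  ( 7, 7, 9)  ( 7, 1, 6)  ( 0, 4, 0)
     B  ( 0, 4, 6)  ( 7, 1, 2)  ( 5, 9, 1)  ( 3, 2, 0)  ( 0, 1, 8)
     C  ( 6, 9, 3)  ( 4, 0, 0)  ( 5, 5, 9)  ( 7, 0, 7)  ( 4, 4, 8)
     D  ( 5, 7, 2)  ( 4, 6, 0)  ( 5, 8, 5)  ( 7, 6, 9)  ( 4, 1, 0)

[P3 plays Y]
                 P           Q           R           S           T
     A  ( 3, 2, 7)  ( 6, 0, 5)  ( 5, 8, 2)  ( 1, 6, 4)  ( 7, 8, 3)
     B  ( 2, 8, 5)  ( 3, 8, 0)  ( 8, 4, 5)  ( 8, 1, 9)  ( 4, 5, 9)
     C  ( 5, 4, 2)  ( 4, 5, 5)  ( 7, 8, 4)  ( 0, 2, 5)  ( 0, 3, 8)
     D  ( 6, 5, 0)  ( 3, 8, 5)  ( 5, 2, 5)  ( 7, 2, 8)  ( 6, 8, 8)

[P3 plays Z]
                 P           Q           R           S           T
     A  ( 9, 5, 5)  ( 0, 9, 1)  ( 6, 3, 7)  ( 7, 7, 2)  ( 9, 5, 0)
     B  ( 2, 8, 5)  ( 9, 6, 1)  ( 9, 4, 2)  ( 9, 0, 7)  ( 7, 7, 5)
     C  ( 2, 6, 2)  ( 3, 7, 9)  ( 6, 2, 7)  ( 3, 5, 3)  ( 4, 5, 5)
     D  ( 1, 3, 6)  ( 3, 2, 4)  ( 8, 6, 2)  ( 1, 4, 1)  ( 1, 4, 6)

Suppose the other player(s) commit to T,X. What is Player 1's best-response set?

u_1(A vs T,X) = 0
u_1(B vs T,X) = 0
u_1(C vs T,X) = 4
u_1(D vs T,X) = 4
max payoff 4 at {C,D}

BR_1 = {C,D}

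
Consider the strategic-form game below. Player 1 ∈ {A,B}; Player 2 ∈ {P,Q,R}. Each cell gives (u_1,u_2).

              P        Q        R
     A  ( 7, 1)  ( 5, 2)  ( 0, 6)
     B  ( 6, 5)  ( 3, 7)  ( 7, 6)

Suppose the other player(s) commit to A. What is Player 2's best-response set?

u_2(P vs A) = 1
u_2(Q vs A) = 2
u_2(R vs A) = 6
max payoff 6 at {R}

argmax u_2 = {R}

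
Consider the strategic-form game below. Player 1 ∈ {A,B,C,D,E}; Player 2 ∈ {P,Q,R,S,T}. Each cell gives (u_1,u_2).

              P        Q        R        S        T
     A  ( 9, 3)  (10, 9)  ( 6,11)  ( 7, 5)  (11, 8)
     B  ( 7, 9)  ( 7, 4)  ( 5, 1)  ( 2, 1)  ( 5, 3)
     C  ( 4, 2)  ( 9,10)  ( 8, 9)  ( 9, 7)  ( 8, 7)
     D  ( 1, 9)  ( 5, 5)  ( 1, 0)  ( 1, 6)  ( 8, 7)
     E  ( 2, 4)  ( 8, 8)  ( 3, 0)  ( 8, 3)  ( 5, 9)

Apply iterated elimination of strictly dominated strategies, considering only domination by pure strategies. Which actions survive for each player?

Remaining: P1:{A,C} P2:{Q,R}

P1 drop B (A beats it: P:9>7 Q:10>7 R:6>5 S:7>2 T:11>5)
P1 drop D (A beats it: P:9>1 Q:10>5 R:6>1 S:7>1 T:11>8)
P1 drop E (C beats it: P:4>2 Q:9>8 R:8>3 S:9>8 T:8>5)
P2 drop P (Q beats it: A:9>3 C:10>2)
P2 drop S (Q beats it: A:9>5 C:10>7)
P2 drop T (Q beats it: A:9>8 C:10>7)
P1→{A,C} P2→{Q,R}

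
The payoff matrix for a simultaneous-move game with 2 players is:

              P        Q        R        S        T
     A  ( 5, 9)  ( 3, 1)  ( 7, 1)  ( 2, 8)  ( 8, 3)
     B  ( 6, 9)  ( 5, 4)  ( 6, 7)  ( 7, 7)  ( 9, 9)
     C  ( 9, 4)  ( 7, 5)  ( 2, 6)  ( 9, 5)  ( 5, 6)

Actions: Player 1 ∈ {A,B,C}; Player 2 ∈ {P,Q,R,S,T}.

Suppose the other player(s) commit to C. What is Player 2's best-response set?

BR_2 = {R,T}

u_2(P vs C) = 4
u_2(Q vs C) = 5
u_2(R vs C) = 6
u_2(S vs C) = 5
u_2(T vs C) = 6
max payoff 6 at {R,T}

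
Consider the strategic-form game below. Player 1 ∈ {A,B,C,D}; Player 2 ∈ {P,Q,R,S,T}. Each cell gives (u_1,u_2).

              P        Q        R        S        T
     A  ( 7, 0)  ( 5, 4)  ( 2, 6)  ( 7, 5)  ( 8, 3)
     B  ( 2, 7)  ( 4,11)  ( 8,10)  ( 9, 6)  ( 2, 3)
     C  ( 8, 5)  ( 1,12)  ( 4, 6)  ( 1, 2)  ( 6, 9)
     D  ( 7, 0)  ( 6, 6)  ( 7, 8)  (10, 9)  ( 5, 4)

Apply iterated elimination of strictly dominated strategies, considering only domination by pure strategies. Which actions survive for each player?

Remaining: P1:{B,D} P2:{Q,R,S}

P2 drop P (Q beats it: A:4>0 B:11>7 C:12>5 D:6>0)
P2 drop T (Q beats it: A:4>3 B:11>3 C:12>9 D:6>4)
P1 drop A (D beats it: Q:6>5 R:7>2 S:10>7)
P1 drop C (B beats it: Q:4>1 R:8>4 S:9>1)
P1→{B,D} P2→{Q,R,S}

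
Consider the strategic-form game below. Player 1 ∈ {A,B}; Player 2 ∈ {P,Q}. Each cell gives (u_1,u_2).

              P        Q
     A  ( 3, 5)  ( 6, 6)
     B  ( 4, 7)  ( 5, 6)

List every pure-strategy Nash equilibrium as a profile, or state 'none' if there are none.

NE set: (A,Q), (B,P)

(A,P): not NE [P1→B gives 4>3; P2→Q gives 6>5]
(A,Q): NE
(B,P): NE
(B,Q): not NE [P1→A gives 6>5; P2→P gives 7>6]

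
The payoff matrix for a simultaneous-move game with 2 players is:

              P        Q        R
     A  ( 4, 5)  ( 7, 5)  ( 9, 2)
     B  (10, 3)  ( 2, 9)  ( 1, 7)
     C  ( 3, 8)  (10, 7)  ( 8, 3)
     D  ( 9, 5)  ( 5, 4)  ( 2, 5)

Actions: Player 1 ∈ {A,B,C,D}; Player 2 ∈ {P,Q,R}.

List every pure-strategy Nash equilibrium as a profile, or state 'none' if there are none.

No pure NE.

(A,P): not NE [P1→B gives 10>4]
(A,Q): not NE [P1→C gives 10>7]
(A,R): not NE [P2→Q gives 5>2]
(B,P): not NE [P2→Q gives 9>3]
(B,Q): not NE [P1→C gives 10>2]
(B,R): not NE [P1→A gives 9>1; P2→Q gives 9>7]
(C,P): not NE [P1→B gives 10>3]
(C,Q): not NE [P2→P gives 8>7]
(C,R): not NE [P1→A gives 9>8; P2→P gives 8>3]
(D,P): not NE [P1→B gives 10>9]
(D,Q): not NE [P1→C gives 10>5; P2→R gives 5>4]
(D,R): not NE [P1→A gives 9>2]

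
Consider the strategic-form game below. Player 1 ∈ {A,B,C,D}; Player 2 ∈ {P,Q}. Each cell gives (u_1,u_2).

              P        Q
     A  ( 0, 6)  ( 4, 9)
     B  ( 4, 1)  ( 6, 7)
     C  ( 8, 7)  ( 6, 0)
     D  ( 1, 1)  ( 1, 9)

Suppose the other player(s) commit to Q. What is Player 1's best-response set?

argmax u_1 = {B,C}

u_1(A vs Q) = 4
u_1(B vs Q) = 6
u_1(C vs Q) = 6
u_1(D vs Q) = 1
max payoff 6 at {B,C}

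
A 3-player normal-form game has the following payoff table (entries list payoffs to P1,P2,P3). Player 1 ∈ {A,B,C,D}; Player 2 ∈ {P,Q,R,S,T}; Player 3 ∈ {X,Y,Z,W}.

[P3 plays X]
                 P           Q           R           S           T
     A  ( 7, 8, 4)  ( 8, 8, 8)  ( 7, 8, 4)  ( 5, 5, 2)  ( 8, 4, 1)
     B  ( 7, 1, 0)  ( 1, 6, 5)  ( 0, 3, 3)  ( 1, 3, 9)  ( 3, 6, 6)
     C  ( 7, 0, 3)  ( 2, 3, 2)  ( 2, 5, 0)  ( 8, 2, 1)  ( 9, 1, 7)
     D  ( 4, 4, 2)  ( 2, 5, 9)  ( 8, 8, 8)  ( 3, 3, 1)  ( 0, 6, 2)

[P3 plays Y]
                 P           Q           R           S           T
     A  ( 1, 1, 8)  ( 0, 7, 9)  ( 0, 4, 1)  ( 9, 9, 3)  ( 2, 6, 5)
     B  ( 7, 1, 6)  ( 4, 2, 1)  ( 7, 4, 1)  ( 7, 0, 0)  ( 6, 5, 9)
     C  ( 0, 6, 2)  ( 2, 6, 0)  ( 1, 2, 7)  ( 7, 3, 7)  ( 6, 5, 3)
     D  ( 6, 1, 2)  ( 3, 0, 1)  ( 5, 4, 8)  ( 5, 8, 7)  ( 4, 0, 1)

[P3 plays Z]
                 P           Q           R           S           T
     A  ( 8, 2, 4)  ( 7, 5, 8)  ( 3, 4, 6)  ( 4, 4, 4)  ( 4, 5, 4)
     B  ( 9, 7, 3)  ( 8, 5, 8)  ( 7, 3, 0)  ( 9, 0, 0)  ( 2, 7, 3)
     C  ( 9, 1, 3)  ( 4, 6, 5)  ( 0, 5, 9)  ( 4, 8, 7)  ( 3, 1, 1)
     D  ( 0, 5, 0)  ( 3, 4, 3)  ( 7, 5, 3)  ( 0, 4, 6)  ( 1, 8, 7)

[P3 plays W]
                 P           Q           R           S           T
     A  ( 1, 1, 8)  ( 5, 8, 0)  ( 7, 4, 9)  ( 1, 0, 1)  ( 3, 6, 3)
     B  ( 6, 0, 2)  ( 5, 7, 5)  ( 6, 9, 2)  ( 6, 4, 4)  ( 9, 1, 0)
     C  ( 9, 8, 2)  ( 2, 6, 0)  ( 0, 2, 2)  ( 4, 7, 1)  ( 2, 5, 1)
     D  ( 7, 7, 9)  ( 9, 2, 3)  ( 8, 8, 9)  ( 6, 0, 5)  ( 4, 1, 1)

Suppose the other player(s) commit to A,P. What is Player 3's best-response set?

u_3(X vs A,P) = 4
u_3(Y vs A,P) = 8
u_3(Z vs A,P) = 4
u_3(W vs A,P) = 8
max payoff 8 at {Y,W}

BR_3 = {Y,W}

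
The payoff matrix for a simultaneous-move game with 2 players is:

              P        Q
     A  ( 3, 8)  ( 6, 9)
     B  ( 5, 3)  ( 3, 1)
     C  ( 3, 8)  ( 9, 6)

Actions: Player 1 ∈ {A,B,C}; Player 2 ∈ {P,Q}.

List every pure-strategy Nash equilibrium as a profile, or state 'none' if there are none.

Nash profiles: (B,P)

(A,P): not NE [P1→B gives 5>3; P2→Q gives 9>8]
(A,Q): not NE [P1→C gives 9>6]
(B,P): NE
(B,Q): not NE [P1→C gives 9>3; P2→P gives 3>1]
(C,P): not NE [P1→B gives 5>3]
(C,Q): not NE [P2→P gives 8>6]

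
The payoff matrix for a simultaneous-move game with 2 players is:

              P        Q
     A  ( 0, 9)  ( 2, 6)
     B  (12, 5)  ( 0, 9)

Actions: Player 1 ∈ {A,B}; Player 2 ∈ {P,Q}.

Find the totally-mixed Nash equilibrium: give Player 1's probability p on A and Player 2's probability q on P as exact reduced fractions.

(p,q) = (4/7, 1/7)

P1 indiff ⇒ q·0+(1-q)·2 = q·12+(1-q)·0 ⇒ q(-12) = (1-q)(-2) ⇒ q = 1/7
P2 indiff ⇒ p·9+(1-p)·5 = p·6+(1-p)·9 ⇒ p(3) = (1-p)(4) ⇒ p = 4/7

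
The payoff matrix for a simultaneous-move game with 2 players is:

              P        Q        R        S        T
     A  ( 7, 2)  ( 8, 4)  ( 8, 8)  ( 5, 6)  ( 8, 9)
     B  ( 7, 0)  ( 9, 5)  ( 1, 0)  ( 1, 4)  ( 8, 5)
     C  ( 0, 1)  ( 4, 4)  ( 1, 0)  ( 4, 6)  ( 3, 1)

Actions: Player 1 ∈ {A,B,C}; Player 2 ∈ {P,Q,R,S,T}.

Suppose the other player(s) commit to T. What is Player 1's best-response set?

u_1(A vs T) = 8
u_1(B vs T) = 8
u_1(C vs T) = 3
max payoff 8 at {A,B}

P1 best: {A,B}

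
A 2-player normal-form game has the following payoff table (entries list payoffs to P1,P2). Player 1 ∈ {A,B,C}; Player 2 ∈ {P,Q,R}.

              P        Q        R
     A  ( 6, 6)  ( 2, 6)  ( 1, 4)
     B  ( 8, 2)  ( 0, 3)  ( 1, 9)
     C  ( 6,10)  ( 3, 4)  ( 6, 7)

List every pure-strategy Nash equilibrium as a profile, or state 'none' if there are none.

Equilibria: none

(A,P): not NE [P1→B gives 8>6]
(A,Q): not NE [P1→C gives 3>2]
(A,R): not NE [P1→C gives 6>1; P2→Q gives 6>4]
(B,P): not NE [P2→R gives 9>2]
(B,Q): not NE [P1→C gives 3>0; P2→R gives 9>3]
(B,R): not NE [P1→C gives 6>1]
(C,P): not NE [P1→B gives 8>6]
(C,Q): not NE [P2→P gives 10>4]
(C,R): not NE [P2→P gives 10>7]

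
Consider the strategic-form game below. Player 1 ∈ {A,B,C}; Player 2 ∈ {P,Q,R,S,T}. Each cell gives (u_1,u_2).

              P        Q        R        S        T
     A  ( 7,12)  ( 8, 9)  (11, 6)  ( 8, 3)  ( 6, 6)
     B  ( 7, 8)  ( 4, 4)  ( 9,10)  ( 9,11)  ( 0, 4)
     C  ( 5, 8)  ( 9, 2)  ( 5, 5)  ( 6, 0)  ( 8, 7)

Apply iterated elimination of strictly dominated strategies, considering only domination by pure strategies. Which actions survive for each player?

P2 drop Q (P beats it: A:12>9 B:8>4 C:8>2)
P2 drop T (P beats it: A:12>6 B:8>4 C:8>7)
P1 drop C (A beats it: P:7>5 R:11>5 S:8>6)
P1→{A,B} P2→{P,R,S}

Remaining: P1:{A,B} P2:{P,R,S}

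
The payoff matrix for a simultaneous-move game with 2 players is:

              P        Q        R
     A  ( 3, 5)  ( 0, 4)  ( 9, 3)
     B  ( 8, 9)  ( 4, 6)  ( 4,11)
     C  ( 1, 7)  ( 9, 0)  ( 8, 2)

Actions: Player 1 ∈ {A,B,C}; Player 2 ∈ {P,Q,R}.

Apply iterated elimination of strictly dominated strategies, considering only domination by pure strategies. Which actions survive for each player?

Survivors P1:{A,B} P2:{P,R}

P2 drop Q (P beats it: A:5>4 B:9>6 C:7>0)
P1 drop C (A beats it: P:3>1 R:9>8)
P1→{A,B} P2→{P,R}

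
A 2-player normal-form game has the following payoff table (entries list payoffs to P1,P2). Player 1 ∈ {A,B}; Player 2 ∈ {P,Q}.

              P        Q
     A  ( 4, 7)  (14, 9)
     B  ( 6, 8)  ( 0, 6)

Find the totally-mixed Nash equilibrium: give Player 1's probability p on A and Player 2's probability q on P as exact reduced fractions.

P1 indiff ⇒ q·4+(1-q)·14 = q·6+(1-q)·0 ⇒ q(-2) = (1-q)(-14) ⇒ q = 7/8
P2 indiff ⇒ p·7+(1-p)·8 = p·9+(1-p)·6 ⇒ p(-2) = (1-p)(-2) ⇒ p = 1/2

P1 mixes 1/2 on A; P2 mixes 7/8 on P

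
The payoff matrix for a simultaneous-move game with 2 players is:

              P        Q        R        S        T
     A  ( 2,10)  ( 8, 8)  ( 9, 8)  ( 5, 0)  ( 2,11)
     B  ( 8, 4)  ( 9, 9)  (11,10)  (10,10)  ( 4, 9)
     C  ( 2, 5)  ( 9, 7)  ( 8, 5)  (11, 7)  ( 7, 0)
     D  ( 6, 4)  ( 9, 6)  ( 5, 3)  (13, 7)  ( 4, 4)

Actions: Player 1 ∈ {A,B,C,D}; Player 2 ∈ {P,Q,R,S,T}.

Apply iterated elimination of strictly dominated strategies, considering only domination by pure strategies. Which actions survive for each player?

P1 drop A (B beats it: P:8>2 Q:9>8 R:11>9 S:10>5 T:4>2)
P2 drop P (Q beats it: B:9>4 C:7>5 D:6>4)
P2 drop T (S beats it: B:10>9 C:7>0 D:7>4)
P1→{B,C,D} P2→{Q,R,S}

Survivors P1:{B,C,D} P2:{Q,R,S}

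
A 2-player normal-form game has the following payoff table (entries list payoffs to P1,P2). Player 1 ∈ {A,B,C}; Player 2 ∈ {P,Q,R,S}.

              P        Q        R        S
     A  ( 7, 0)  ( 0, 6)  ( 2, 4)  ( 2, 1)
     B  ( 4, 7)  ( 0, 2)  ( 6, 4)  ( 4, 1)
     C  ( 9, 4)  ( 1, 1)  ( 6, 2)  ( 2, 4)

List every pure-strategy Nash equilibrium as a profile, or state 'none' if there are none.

(A,P): not NE [P1→C gives 9>7; P2→Q gives 6>0]
(A,Q): not NE [P1→C gives 1>0]
(A,R): not NE [P1→C gives 6>2; P2→Q gives 6>4]
(A,S): not NE [P1→B gives 4>2; P2→Q gives 6>1]
(B,P): not NE [P1→C gives 9>4]
(B,Q): not NE [P1→C gives 1>0; P2→P gives 7>2]
(B,R): not NE [P2→P gives 7>4]
(B,S): not NE [P2→P gives 7>1]
(C,P): NE
(C,Q): not NE [P2→S gives 4>1]
(C,R): not NE [P2→S gives 4>2]
(C,S): not NE [P1→B gives 4>2]

PSNE = {(C,P)}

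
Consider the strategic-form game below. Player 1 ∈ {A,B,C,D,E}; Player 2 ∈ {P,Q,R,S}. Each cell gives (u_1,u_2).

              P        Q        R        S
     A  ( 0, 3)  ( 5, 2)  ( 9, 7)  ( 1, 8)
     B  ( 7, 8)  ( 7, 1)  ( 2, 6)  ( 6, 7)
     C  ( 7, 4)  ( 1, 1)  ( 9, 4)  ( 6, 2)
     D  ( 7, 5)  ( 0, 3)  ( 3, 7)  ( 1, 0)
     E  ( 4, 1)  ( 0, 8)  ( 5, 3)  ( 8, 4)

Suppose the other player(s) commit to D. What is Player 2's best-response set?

u_2(P vs D) = 5
u_2(Q vs D) = 3
u_2(R vs D) = 7
u_2(S vs D) = 0
max payoff 7 at {R}

BR_2 = {R}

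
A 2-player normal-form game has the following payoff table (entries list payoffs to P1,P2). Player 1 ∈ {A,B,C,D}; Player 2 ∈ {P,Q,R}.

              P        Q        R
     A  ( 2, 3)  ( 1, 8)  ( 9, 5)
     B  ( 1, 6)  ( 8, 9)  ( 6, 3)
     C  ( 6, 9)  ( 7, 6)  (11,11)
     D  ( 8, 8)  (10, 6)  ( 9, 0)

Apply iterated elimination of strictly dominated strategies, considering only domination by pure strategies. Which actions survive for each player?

P1 drop A (C beats it: P:6>2 Q:7>1 R:11>9)
P1 drop B (D beats it: P:8>1 Q:10>8 R:9>6)
P2 drop Q (P beats it: C:9>6 D:8>6)
P1→{C,D} P2→{P,R}

Survivors P1:{C,D} P2:{P,R}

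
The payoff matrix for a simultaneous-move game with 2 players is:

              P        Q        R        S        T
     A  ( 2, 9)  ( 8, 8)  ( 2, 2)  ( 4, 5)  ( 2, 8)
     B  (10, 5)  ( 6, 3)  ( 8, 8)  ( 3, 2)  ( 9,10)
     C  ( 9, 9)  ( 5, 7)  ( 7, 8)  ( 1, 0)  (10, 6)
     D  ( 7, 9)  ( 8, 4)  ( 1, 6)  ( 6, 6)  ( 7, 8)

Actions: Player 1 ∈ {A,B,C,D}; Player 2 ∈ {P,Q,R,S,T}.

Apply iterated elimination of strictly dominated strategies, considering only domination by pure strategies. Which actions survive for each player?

P2 drop Q (P beats it: A:9>8 B:5>3 C:9>7 D:9>4)
P2 drop S (P beats it: A:9>5 B:5>2 C:9>0 D:9>6)
P1 drop A (B beats it: P:10>2 R:8>2 T:9>2)
P1 drop D (B beats it: P:10>7 R:8>1 T:9>7)
P1→{B,C} P2→{P,R,T}

Survivors P1:{B,C} P2:{P,R,T}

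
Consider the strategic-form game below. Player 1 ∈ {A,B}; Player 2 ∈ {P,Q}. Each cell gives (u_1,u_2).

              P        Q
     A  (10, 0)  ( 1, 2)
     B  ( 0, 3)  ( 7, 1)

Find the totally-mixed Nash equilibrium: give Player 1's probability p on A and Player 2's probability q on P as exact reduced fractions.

P1 mixes 1/2 on A; P2 mixes 3/8 on P

P1 indiff ⇒ q·10+(1-q)·1 = q·0+(1-q)·7 ⇒ q(10) = (1-q)(6) ⇒ q = 3/8
P2 indiff ⇒ p·0+(1-p)·3 = p·2+(1-p)·1 ⇒ p(-2) = (1-p)(-2) ⇒ p = 1/2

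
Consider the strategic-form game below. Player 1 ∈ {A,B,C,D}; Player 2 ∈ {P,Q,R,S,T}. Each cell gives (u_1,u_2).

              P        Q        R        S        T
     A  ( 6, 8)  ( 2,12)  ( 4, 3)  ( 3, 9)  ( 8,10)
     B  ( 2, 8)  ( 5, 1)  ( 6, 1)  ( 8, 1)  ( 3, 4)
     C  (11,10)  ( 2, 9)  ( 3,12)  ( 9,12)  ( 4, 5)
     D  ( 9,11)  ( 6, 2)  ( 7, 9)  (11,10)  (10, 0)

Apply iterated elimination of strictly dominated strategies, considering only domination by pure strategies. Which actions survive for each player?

Survivors P1:{C,D} P2:{P,R,S}

P1 drop A (D beats it: P:9>6 Q:6>2 R:7>4 S:11>3 T:10>8)
P1 drop B (D beats it: P:9>2 Q:6>5 R:7>6 S:11>8 T:10>3)
P2 drop Q (P beats it: C:10>9 D:11>2)
P2 drop T (P beats it: C:10>5 D:11>0)
P1→{C,D} P2→{P,R,S}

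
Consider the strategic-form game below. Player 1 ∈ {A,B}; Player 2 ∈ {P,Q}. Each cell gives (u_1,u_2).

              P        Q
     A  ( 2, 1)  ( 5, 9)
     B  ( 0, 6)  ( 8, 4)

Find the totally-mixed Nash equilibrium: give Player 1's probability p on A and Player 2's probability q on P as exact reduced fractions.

(p,q) = (1/5, 3/5)

P1 indiff ⇒ q·2+(1-q)·5 = q·0+(1-q)·8 ⇒ q(2) = (1-q)(3) ⇒ q = 3/5
P2 indiff ⇒ p·1+(1-p)·6 = p·9+(1-p)·4 ⇒ p(-8) = (1-p)(-2) ⇒ p = 1/5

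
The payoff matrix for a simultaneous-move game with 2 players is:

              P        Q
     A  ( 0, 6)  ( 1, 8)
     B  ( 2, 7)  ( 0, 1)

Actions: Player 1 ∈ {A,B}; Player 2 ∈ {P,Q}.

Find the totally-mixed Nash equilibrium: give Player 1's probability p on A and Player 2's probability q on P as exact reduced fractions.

(p,q) = (3/4, 1/3)

P1 indiff ⇒ q·0+(1-q)·1 = q·2+(1-q)·0 ⇒ q(-2) = (1-q)(-1) ⇒ q = 1/3
P2 indiff ⇒ p·6+(1-p)·7 = p·8+(1-p)·1 ⇒ p(-2) = (1-p)(-6) ⇒ p = 3/4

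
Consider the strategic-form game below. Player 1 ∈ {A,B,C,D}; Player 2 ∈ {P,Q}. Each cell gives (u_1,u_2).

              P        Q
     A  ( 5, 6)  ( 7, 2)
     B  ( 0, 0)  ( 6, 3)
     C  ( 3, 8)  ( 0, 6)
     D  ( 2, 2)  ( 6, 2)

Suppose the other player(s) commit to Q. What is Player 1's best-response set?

u_1(A vs Q) = 7
u_1(B vs Q) = 6
u_1(C vs Q) = 0
u_1(D vs Q) = 6
max payoff 7 at {A}

P1 best: {A}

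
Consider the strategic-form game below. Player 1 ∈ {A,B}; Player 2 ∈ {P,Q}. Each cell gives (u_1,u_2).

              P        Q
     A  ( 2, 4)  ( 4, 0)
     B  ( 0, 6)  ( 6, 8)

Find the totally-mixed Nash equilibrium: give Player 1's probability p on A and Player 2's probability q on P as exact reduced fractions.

P1 indiff ⇒ q·2+(1-q)·4 = q·0+(1-q)·6 ⇒ q(2) = (1-q)(2) ⇒ q = 1/2
P2 indiff ⇒ p·4+(1-p)·6 = p·0+(1-p)·8 ⇒ p(4) = (1-p)(2) ⇒ p = 1/3

p=1/3, q=1/2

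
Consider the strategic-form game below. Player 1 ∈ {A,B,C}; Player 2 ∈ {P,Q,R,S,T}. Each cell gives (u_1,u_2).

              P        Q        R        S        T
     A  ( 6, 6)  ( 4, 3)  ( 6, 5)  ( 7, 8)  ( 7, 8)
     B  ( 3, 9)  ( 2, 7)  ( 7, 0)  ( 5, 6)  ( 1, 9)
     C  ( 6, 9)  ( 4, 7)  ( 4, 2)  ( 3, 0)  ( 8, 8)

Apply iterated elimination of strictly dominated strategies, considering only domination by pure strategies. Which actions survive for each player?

P2 drop Q (P beats it: A:6>3 B:9>7 C:9>7)
P2 drop R (P beats it: A:6>5 B:9>0 C:9>2)
P1 drop B (A beats it: P:6>3 S:7>5 T:7>1)
P1→{A,C} P2→{P,S,T}

Survivors P1:{A,C} P2:{P,S,T}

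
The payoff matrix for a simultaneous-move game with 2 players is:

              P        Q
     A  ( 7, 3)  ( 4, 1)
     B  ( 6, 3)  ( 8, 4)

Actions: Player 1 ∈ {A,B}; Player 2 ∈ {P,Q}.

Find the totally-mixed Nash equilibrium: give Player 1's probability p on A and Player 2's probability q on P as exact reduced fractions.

P1 indiff ⇒ q·7+(1-q)·4 = q·6+(1-q)·8 ⇒ q(1) = (1-q)(4) ⇒ q = 4/5
P2 indiff ⇒ p·3+(1-p)·3 = p·1+(1-p)·4 ⇒ p(2) = (1-p)(1) ⇒ p = 1/3

p=1/3, q=4/5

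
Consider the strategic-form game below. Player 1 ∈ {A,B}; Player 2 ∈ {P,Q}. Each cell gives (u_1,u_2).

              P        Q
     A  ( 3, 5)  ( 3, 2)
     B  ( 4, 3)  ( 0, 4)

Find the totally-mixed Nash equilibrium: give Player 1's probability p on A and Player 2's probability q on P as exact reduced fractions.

P1 indiff ⇒ q·3+(1-q)·3 = q·4+(1-q)·0 ⇒ q(-1) = (1-q)(-3) ⇒ q = 3/4
P2 indiff ⇒ p·5+(1-p)·3 = p·2+(1-p)·4 ⇒ p(3) = (1-p)(1) ⇒ p = 1/4

P1 mixes 1/4 on A; P2 mixes 3/4 on P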